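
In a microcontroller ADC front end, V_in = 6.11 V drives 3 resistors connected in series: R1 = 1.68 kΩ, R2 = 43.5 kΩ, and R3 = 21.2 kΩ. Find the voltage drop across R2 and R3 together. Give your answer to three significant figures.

Total series resistance ΣR = 1.68 + 43.5 + 21.2 = 66.38 kΩ.
R_{R2..R3} = 43.5 + 21.2 = 64.70 kΩ.
Voltage divider: V = V_in · (64.70 / 66.38) = 6.11 × 0.9747 = 5.955 V.

V ≈ 5.96 V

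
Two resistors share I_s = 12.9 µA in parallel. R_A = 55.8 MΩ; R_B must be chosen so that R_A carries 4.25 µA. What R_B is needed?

In a two-way split, I_A/I_s = R_B/(R_A + R_B).
With f = 0.3295, R_B = R_A · f/(1−f) = 55.8 × 0.4913 = 27.42 MΩ.

R_B ≈ 27.4 MΩ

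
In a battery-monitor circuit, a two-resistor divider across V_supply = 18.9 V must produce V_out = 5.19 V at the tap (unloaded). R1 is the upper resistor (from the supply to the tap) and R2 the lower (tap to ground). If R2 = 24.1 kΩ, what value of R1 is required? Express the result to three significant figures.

Required fraction k = V_out/V_supply = 0.2746.
Rearranging, R1 = R2·(1−k)/k = 24.1 × 2.642 = 63.66 kΩ.

R1 ≈ 63.7 kΩ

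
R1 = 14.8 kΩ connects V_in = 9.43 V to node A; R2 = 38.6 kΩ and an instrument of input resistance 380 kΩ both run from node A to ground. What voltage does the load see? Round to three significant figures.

V_out ≈ 6.63 V

R2 ‖ R_L = (38.6 × 380)/(38.6 + 380) = 35.04 kΩ.
Now apply the divider: V_out = 9.43 × 0.7031 = 6.630 V.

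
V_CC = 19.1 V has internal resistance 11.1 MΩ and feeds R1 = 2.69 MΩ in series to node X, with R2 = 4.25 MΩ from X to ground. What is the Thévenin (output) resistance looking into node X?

R_th ≈ 3.25 MΩ

R1' = 11.1 + 2.69 = 13.79 MΩ (source resistance + R1).
With V_CC suppressed (replaced by a short), R_th = R1' ‖ R2 = (13.79 × 4.25)/(13.79 + 4.25) = 3.249 MΩ.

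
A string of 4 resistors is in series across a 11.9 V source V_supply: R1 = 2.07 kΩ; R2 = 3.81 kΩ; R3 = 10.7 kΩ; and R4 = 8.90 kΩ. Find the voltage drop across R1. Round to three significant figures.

ΣR = 2.07 + 3.81 + 10.7 + 8.90 = 25.48 kΩ.
V = V_supply · R/ΣR = 11.9 × 0.08124 = 0.9668 V.

V ≈ 0.967 V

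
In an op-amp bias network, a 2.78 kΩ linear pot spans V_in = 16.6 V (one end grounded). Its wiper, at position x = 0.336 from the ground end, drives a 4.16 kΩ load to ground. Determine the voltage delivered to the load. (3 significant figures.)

V_out ≈ 4.85 V

Split the track: R_lower = x·R_p = 0.9341 kΩ, R_upper = (1−x)·R_p = 1.846 kΩ.
Lower segment in parallel with the load: 0.9341 ‖ 4.16 = 0.7628 kΩ.
Loaded-divider output: V_out = 16.6 × 0.2924 = 4.854 V.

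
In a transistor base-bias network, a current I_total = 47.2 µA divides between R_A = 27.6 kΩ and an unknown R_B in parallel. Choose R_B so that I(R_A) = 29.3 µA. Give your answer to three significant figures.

R_B ≈ 45.2 kΩ

Two-branch current divider: I_A = I_total · R_B/(R_A + R_B).
29.3/47.2 = R_B/(R_A + R_B) → R_B = R_A · (0.6208)/(1 − 0.6208) = 27.6 × 1.637 = 45.18 kΩ.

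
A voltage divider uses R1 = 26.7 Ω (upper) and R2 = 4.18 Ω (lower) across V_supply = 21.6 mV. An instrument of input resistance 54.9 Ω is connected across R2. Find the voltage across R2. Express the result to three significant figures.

V_out ≈ 2.74 mV

First combine the lower leg with the load: R2 ‖ R_L = 3.884 Ω.
Now apply the divider: V_out = 21.6 × 0.1270 = 2.743 mV.
(Unloaded it would be 2.92 mV; the load pulls it down.)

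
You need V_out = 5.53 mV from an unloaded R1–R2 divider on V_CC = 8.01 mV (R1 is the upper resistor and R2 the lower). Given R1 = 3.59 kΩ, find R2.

R2 ≈ 8.01 kΩ

Required fraction k = V_out/V_CC = 0.6904.
Rearranging, R2 = R1·k/(1−k) = 3.59 × 2.230 = 8.005 kΩ.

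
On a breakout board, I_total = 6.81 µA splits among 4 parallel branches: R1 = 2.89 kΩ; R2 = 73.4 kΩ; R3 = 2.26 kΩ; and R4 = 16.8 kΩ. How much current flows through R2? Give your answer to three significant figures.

I ≈ 0.108 µA

ΣG = 1/2.89 + 1/73.4 + 1/2.26 + 1/16.8 = 0.8616.
Current divider: I(R2) = I_total · G_k/ΣG = 6.81 × (0.01362/0.8616) = 6.81 × 0.01581 = 0.1077 µA.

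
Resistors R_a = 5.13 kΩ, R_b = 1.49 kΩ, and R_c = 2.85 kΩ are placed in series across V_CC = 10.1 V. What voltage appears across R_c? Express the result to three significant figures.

Total series resistance ΣR = 5.13 + 1.49 + 2.85 = 9.470 kΩ.
By the voltage-divider rule, V = 10.1 × 2.850/9.470 = 3.040 V.

V ≈ 3.04 V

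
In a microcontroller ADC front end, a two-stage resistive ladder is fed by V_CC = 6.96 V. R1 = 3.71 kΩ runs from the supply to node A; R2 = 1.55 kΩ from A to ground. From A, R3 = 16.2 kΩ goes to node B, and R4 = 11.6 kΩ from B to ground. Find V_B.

V_B ≈ 0.823 V

Looking into the second stage from A: R3 + R4 = 27.80 kΩ appears in parallel with R2.
R2 ‖ (R3+R4) = 1.468 kΩ.
So V_A = 6.96 × 0.2835 = 1.973 V.
V_B = V_A × 0.4173 = 0.8234 V.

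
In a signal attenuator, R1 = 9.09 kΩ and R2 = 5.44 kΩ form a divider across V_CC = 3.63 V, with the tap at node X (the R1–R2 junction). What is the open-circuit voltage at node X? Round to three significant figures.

V_th ≈ 1.36 V

With X open, the divider is unloaded: V_th = 3.63 × 5.44/14.53 = 1.359 V.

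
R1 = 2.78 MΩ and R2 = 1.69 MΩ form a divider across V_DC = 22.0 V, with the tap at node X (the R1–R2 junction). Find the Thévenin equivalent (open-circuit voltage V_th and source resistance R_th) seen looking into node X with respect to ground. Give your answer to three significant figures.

With X open, the divider is unloaded: V_th = 22.0 × 1.69/4.470 = 8.318 V.
Looking into X with the source shorted: R_th = R1·R2/(R1+R2) = 2.780 × 1.69/4.470 = 1.051 MΩ.

V_th ≈ 8.32 V, R_th ≈ 1.05 MΩ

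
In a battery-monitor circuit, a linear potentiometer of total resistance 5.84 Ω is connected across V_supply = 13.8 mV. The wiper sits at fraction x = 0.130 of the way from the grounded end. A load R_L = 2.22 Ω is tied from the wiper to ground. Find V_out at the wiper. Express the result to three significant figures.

The pot divides into 5.081 Ω above the wiper and 0.7592 Ω below.
(x·R_p) ‖ R_L = 0.5657 Ω.
Loaded-divider output: V_out = 13.8 × 0.1002 = 1.383 mV.

V_out ≈ 1.38 mV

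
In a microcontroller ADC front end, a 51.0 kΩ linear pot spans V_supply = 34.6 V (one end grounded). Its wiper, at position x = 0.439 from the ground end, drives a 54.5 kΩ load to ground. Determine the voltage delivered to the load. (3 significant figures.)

V_out ≈ 12.3 V

The pot divides into 28.61 kΩ above the wiper and 22.39 kΩ below.
(x·R_p) ‖ R_L = 15.87 kΩ.
Then V_out = V_supply · 15.87/(28.61 + 15.87) = 12.34 V.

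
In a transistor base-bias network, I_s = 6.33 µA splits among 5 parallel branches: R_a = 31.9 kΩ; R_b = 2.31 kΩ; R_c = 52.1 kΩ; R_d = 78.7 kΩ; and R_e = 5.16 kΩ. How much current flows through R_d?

Total conductance ΣG = 1/31.9 + 1/2.31 + 1/52.1 + 1/78.7 + 1/5.16 = 0.6899 (units of 1/kΩ).
R_d takes the fraction G_k/ΣG = 0.01271/0.6899 = 0.01842, so I = 6.33 × 0.01842 = 0.1166 µA.

I ≈ 0.117 µA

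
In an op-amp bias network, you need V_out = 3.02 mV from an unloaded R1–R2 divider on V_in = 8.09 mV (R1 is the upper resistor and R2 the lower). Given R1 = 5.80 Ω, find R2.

Required fraction k = V_out/V_in = 0.3733.
R2 = R1 · 0.3733/(1 − 0.3733) = 3.455 Ω.

R2 ≈ 3.45 Ω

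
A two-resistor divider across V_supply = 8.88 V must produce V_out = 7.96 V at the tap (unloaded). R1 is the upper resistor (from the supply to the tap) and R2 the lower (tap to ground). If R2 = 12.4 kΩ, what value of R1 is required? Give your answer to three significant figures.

R1 ≈ 1.43 kΩ

The divider ratio is R2/(R1+R2) = 7.96/8.88 = 0.8964.
Rearranging, R1 = R2·(1−k)/k = 12.4 × 0.1156 = 1.433 kΩ.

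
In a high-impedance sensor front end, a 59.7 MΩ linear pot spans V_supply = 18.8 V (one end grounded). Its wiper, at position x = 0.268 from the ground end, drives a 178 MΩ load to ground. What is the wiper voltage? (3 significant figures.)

V_out ≈ 4.73 V

Lower segment x·R_p = 16.00 MΩ; upper segment (1−x)·R_p = 43.70 MΩ.
(x·R_p) ‖ R_L = 14.68 MΩ.
Then V_out = V_supply · 14.68/(43.70 + 14.68) = 4.727 V.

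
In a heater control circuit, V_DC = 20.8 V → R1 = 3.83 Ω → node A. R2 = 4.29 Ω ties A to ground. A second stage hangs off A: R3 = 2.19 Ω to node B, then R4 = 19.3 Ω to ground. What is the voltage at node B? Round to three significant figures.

V_B ≈ 9.02 V

Looking into the second stage from A: R3 + R4 = 21.49 Ω appears in parallel with R2.
R2 ‖ (R3+R4) = 3.576 Ω.
So V_A = 20.8 × 0.4829 = 10.04 V.
Then the unloaded second divider: V_B = V_A × R4/(R3+R4) = 10.04 × 0.8981 = 9.020 V.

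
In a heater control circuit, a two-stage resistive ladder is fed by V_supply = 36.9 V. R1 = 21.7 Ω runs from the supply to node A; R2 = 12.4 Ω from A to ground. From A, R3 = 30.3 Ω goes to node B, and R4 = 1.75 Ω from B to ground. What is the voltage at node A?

Looking into the second stage from A: R3 + R4 = 32.05 Ω appears in parallel with R2.
Effective lower resistance at A: R2 ‖ 32.05 = 8.941 Ω.
First divider: V_A = V_supply · 8.941/(21.7 + 8.941) = 10.77 V.

V_A ≈ 10.8 V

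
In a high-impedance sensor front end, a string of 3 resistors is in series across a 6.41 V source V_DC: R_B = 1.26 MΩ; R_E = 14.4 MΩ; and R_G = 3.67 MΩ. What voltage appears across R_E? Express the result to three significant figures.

V ≈ 4.78 V

ΣR = 1.26 + 14.4 + 3.67 = 19.33 MΩ.
Voltage divider: V = V_DC · (14.40 / 19.33) = 6.41 × 0.7450 = 4.775 V.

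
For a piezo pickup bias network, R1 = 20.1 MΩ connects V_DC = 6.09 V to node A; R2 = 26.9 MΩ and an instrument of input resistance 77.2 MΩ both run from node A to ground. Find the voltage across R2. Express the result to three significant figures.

V_out ≈ 3.03 V

First combine the lower leg with the load: R2 ‖ R_L = 19.95 MΩ.
Then V_out = V_DC · R2'/(R1 + R2') = 6.09 × 19.95/40.05 = 3.034 V.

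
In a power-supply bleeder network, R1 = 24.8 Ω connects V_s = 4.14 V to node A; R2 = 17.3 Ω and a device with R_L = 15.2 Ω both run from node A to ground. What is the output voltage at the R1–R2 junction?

V_out ≈ 1.02 V

First combine the lower leg with the load: R2 ‖ R_L = 8.091 Ω.
Then V_out = V_s · R2'/(R1 + R2') = 4.14 × 8.091/32.89 = 1.018 V.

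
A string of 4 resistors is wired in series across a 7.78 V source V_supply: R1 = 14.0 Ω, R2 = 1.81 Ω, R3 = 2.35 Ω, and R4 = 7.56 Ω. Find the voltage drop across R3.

V ≈ 0.711 V

Total series resistance ΣR = 14.0 + 1.81 + 2.35 + 7.56 = 25.72 Ω.
By the voltage-divider rule, V = 7.78 × 2.350/25.72 = 0.7108 V.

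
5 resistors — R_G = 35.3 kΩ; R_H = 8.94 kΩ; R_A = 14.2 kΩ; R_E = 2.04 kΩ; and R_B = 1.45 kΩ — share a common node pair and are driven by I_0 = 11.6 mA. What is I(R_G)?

Total conductance ΣG = 1/35.3 + 1/8.94 + 1/14.2 + 1/2.04 + 1/1.45 = 1.390 (units of 1/kΩ).
Current divider: I(R_G) = I_0 · G_k/ΣG = 11.6 × (0.02833/1.390) = 11.6 × 0.02037 = 0.2363 mA.

I ≈ 0.236 mA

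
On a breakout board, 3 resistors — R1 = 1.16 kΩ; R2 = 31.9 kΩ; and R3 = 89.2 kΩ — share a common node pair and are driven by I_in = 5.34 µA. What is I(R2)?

I ≈ 0.185 µA

Total conductance ΣG = 1/1.16 + 1/31.9 + 1/89.2 = 0.9046 (units of 1/kΩ).
R2 takes the fraction G_k/ΣG = 0.03135/0.9046 = 0.03465, so I = 5.34 × 0.03465 = 0.1850 µA.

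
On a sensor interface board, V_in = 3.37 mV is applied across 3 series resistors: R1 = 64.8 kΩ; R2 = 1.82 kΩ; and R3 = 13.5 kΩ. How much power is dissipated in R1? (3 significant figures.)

ΣR = 80.12 kΩ → I = 3.37/80.12 = 0.04206 µA.
P = I²R = 0.001769 × 64.8 = 0.1146 nW.

P ≈ 0.115 nW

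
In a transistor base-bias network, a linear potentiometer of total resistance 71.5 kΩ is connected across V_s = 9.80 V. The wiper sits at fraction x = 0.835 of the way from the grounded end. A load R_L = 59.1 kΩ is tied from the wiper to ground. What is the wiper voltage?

V_out ≈ 7.01 V

Split the track: R_lower = x·R_p = 59.70 kΩ, R_upper = (1−x)·R_p = 11.80 kΩ.
Lower segment in parallel with the load: 59.70 ‖ 59.1 = 29.70 kΩ.
Then V_out = V_s · 29.70/(11.80 + 29.70) = 7.014 V.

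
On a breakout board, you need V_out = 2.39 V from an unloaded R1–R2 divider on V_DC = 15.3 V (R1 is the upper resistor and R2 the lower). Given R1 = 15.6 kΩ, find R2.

The divider ratio is R2/(R1+R2) = 2.39/15.3 = 0.1562.
R2 = R1 · 0.1562/(1 − 0.1562) = 2.888 kΩ.

R2 ≈ 2.89 kΩ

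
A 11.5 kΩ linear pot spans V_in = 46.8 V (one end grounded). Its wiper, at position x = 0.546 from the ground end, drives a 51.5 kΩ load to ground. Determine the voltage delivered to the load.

Split the track: R_lower = x·R_p = 6.279 kΩ, R_upper = (1−x)·R_p = 5.221 kΩ.
(x·R_p) ‖ R_L = 5.597 kΩ.
Loaded-divider output: V_out = 46.8 × 0.5174 = 24.21 V.

V_out ≈ 24.2 V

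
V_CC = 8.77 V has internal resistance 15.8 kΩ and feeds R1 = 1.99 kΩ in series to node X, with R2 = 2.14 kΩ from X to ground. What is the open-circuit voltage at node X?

R1' = 15.8 + 1.99 = 17.79 kΩ (source resistance + R1).
V_th is the unloaded tap voltage: V_CC · R2/(R1'+R2) = 8.77 × 0.1074 = 0.9417 V.

V_th ≈ 0.942 V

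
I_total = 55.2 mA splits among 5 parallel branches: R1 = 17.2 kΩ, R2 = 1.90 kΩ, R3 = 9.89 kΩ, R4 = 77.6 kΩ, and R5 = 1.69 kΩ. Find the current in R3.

I ≈ 4.33 mA

Total conductance ΣG = 1/17.2 + 1/1.90 + 1/9.89 + 1/77.6 + 1/1.69 = 1.290 (units of 1/kΩ).
Current divider: I(R3) = I_total · G_k/ΣG = 55.2 × (0.1011/1.290) = 55.2 × 0.07837 = 4.326 mA.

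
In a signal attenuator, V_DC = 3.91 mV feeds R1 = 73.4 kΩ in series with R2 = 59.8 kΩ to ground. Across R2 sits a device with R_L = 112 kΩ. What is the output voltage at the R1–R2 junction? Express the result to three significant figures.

V_out ≈ 1.36 mV

First combine the lower leg with the load: R2 ‖ R_L = 38.98 kΩ.
Now apply the divider: V_out = 3.91 × 0.3469 = 1.356 mV.
(Unloaded it would be 1.76 mV; the load pulls it down.)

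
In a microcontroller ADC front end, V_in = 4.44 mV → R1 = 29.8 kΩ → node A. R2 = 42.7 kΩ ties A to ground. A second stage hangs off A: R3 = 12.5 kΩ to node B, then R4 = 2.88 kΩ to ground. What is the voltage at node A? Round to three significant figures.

Looking into the second stage from A: R3 + R4 = 15.38 kΩ appears in parallel with R2.
R2 ‖ (R3+R4) = 11.31 kΩ.
First divider: V_A = V_in · 11.31/(29.8 + 11.31) = 1.221 mV.

V_A ≈ 1.22 mV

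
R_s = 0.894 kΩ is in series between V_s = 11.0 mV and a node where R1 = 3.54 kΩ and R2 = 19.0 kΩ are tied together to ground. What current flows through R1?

I ≈ 2.39 µA

Equivalent of the parallel group: R_p = 2.984 kΩ.
V_A = 11.0 × 2.984/3.878 = 8.464 mV.
I(R1) = V_A / R1 = 8.464/3.54 = 2.391 µA.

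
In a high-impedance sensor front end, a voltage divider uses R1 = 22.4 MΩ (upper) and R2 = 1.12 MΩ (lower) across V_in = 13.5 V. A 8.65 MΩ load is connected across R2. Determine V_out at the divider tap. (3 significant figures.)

R2 ‖ R_L = (1.12 × 8.65)/(1.12 + 8.65) = 0.9916 MΩ.
Voltage divider with the loaded lower leg: V_out = 13.5 × 0.9916/(22.4 + 0.9916) = 13.5 × 0.04239 = 0.5723 V.

V_out ≈ 0.572 V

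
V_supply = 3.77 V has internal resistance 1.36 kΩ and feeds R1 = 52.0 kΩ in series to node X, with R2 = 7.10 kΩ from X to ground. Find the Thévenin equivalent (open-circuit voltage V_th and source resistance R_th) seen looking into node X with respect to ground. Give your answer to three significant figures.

V_th ≈ 0.443 V, R_th ≈ 6.27 kΩ

R1' = 1.36 + 52.0 = 53.36 kΩ (source resistance + R1).
With X open, the divider is unloaded: V_th = 3.77 × 7.10/60.46 = 0.4427 V.
Looking into X with the source shorted: R_th = R1'·R2/(R1'+R2) = 53.36 × 7.10/60.46 = 6.266 kΩ.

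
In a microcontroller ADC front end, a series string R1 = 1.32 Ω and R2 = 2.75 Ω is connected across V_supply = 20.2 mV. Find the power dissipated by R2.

P ≈ 67.7 µW

The common current is I = 20.2/4.070 = 4.963 mA.
P(R2) = I²·R2 = (4.963)² × 2.75 = 67.74 µW.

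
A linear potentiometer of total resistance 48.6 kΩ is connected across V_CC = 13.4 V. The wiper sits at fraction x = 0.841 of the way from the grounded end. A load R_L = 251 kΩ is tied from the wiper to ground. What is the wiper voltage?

The pot divides into 7.727 kΩ above the wiper and 40.87 kΩ below.
Lower segment in parallel with the load: 40.87 ‖ 251 = 35.15 kΩ.
Loaded-divider output: V_out = 13.4 × 0.8198 = 10.98 V.
(Unloaded: V_out = x·V_CC = 11.3 V.)

V_out ≈ 11.0 V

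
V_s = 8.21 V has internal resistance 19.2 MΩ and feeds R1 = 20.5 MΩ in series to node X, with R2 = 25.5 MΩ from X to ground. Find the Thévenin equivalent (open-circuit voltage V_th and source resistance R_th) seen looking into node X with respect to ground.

V_th ≈ 3.21 V, R_th ≈ 15.5 MΩ

R1' = 19.2 + 20.5 = 39.70 MΩ (source resistance + R1).
Open-circuit (no load on X): V_th = V_s · R2/(R1' + R2) = 8.21 × 25.5/(39.70 + 25.5) = 3.211 V.
Looking into X with the source shorted: R_th = R1'·R2/(R1'+R2) = 39.70 × 25.5/65.20 = 15.53 MΩ.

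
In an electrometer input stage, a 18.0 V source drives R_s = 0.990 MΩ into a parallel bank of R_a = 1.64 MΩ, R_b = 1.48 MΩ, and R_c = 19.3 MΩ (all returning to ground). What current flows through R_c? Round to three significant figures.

I ≈ 0.401 µA

Combine the parallel branches: R_p = (1/1.64 + 1/1.48 + 1/19.3)⁻¹ = 0.7478 MΩ.
V_A by voltage divider: V_A = 18.0 × 0.7478/(0.990 + 0.7478) = 7.746 V.
Branch current I = V_A/R_c = 7.746/19.3 = 0.4013 µA.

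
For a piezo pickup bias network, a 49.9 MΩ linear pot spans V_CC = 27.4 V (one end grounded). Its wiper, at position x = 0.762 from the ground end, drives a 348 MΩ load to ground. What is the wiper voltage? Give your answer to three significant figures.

V_out ≈ 20.3 V

Split the track: R_lower = x·R_p = 38.02 MΩ, R_upper = (1−x)·R_p = 11.88 MΩ.
R_L loads the lower segment: effective lower R = 34.28 MΩ.
Then V_out = V_CC · 34.28/(11.88 + 34.28) = 20.35 V.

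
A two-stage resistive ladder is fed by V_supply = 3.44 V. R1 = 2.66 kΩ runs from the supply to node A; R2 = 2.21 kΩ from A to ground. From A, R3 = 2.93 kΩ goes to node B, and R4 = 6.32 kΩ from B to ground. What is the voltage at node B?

Node A sees R2 in parallel with the series input of stage 2, R3 + R4 = 9.250 kΩ.
R2 ‖ (R3+R4) = 1.784 kΩ.
V_A = 3.44 × 1.784/(2.66 + 1.784) = 1.381 V.
V_B = V_A × 0.6832 = 0.9435 V.

V_B ≈ 0.943 V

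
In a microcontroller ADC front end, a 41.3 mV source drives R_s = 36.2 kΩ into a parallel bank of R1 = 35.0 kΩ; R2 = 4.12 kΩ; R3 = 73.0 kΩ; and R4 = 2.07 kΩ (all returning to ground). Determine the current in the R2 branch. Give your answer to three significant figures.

I ≈ 0.348 µA

Parallel bank: R_p = 1/(1/35.0 + 1/4.12 + 1/73.0 + 1/2.07) = 1.302 kΩ.
Node voltage V_A = V_s · R_p/(R_s + R_p) = 41.3 × 0.03472 = 1.434 mV.
Branch current I = V_A/R2 = 1.434/4.12 = 0.3480 µA.
(Equivalently: I_total = 1.101 µA, then current-divider fraction G_k/ΣG = 0.3160.)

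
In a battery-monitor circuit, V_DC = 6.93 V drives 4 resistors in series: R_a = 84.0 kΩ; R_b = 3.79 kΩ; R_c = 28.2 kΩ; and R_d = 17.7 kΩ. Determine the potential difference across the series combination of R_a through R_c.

V ≈ 6.01 V

Series total: ΣR = 84.0 + 3.79 + 28.2 + 17.7 = 133.7 kΩ.
R_{R_a..R_c} = 84.0 + 3.79 + 28.2 = 116.0 kΩ.
Voltage divider: V = V_DC · (116.0 / 133.7) = 6.93 × 0.8676 = 6.012 V.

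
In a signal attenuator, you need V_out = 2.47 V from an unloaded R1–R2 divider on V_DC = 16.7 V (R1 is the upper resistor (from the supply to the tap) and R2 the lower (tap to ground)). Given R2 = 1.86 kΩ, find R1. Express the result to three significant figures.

Required fraction k = V_out/V_DC = 0.1479.
R1 = R2·(1/k − 1) = 1.86 × 5.761 = 10.72 kΩ.

R1 ≈ 10.7 kΩ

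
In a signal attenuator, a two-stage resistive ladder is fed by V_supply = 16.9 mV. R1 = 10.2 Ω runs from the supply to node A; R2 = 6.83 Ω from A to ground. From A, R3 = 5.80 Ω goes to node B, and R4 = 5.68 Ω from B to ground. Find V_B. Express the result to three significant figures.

Node A sees R2 in parallel with the series input of stage 2, R3 + R4 = 11.48 Ω.
Effective lower resistance at A: R2 ‖ 11.48 = 4.282 Ω.
V_A = 16.9 × 4.282/(10.2 + 4.282) = 4.997 mV.
Stage 2 is unloaded, so V_B = V_A · R4/(R3+R4) = 4.997 × 5.68/11.48 = 2.472 mV.

V_B ≈ 2.47 mV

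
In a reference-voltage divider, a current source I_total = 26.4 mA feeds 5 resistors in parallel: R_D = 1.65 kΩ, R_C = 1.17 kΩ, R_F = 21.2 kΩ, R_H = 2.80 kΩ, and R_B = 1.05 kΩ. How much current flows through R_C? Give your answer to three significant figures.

Total conductance ΣG = 1/1.65 + 1/1.17 + 1/21.2 + 1/2.80 + 1/1.05 = 2.817 (units of 1/kΩ).
By the current-divider rule, I = I_total · G_k/ΣG = 26.4 × 0.3034 = 8.009 mA.

I ≈ 8.01 mA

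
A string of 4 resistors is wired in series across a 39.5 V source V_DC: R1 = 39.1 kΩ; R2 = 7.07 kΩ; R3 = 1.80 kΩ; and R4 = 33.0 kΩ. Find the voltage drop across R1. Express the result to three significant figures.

V ≈ 19.1 V

Total series resistance ΣR = 39.1 + 7.07 + 1.80 + 33.0 = 80.97 kΩ.
V = V_DC · R/ΣR = 39.5 × 0.4829 = 19.07 V.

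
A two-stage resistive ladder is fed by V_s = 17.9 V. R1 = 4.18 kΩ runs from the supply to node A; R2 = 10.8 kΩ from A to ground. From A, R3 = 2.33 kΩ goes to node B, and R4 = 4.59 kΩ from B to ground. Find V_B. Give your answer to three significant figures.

V_B ≈ 5.96 V

The second stage (R3 + R4 = 6.920 kΩ) loads node A in parallel with R2.
R2 ‖ (R3+R4) = 4.218 kΩ.
So V_A = 17.9 × 0.5022 = 8.990 V.
Stage 2 is unloaded, so V_B = V_A · R4/(R3+R4) = 8.990 × 4.59/6.920 = 5.963 V.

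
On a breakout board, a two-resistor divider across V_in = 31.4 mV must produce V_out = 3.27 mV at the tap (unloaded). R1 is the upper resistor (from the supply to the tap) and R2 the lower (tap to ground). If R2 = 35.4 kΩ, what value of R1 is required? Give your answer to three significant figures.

R1 ≈ 305 kΩ

V_out/V_in = R2/(R1+R2) = 0.1041.
Rearranging, R1 = R2·(1−k)/k = 35.4 × 8.602 = 304.5 kΩ.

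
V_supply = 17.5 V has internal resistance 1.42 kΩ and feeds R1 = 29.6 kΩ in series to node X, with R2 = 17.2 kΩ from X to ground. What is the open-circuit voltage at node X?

R1' = 1.42 + 29.6 = 31.02 kΩ (source resistance + R1).
With X open, the divider is unloaded: V_th = 17.5 × 17.2/48.22 = 6.242 V.

V_th ≈ 6.24 V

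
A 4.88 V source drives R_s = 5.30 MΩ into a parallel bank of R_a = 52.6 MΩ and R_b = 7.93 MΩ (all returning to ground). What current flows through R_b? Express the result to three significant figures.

Parallel bank: R_p = 1/(1/52.6 + 1/7.93) = 6.891 MΩ.
V_A by voltage divider: V_A = 4.88 × 6.891/(5.30 + 6.891) = 2.758 V.
Branch current I = V_A/R_b = 2.758/7.93 = 0.3479 µA.

I ≈ 0.348 µA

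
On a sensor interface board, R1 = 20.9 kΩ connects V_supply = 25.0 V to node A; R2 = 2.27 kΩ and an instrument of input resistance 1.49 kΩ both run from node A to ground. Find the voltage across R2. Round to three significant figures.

First combine the lower leg with the load: R2 ‖ R_L = 0.8995 kΩ.
Now apply the divider: V_out = 25.0 × 0.04126 = 1.032 V.

V_out ≈ 1.03 V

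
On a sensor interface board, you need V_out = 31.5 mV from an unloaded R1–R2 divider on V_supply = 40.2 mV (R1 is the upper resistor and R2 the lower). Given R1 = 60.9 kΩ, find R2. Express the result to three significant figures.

V_out/V_supply = R2/(R1+R2) = 0.7836.
So R2 = R1 · V_out/(V_supply − V_out) = 60.9 × 31.5/(40.2 − 31.5) = 60.9 × 3.621 = 220.5 kΩ.

R2 ≈ 220 kΩ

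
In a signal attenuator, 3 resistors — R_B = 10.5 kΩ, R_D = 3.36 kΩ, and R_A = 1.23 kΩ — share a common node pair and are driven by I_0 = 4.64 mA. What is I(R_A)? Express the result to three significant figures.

Total conductance ΣG = 1/10.5 + 1/3.36 + 1/1.23 = 1.206 (units of 1/kΩ).
By the current-divider rule, I = I_0 · G_k/ΣG = 4.64 × 0.6742 = 3.128 mA.

I ≈ 3.13 mA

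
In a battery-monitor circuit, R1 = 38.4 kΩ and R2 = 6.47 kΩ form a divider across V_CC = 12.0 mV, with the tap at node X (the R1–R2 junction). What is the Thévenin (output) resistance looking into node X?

R_th ≈ 5.54 kΩ

With V_CC suppressed (replaced by a short), R_th = R1 ‖ R2 = (38.40 × 6.47)/(38.40 + 6.47) = 5.537 kΩ.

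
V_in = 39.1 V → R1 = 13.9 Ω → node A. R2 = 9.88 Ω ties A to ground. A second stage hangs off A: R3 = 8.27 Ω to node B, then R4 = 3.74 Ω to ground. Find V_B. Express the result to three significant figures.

V_B ≈ 3.42 V

The second stage (R3 + R4 = 12.01 Ω) loads node A in parallel with R2.
Effective lower resistance at A: R2 ‖ 12.01 = 5.421 Ω.
First divider: V_A = V_in · 5.421/(13.9 + 5.421) = 10.97 V.
Then the unloaded second divider: V_B = V_A × R4/(R3+R4) = 10.97 × 0.3114 = 3.416 V.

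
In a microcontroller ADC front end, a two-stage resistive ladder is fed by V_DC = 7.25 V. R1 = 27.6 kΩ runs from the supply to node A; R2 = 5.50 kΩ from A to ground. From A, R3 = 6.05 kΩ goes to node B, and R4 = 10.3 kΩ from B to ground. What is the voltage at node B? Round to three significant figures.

The second stage (R3 + R4 = 16.35 kΩ) loads node A in parallel with R2.
R2 ‖ (R3+R4) = 4.116 kΩ.
First divider: V_A = V_DC · 4.116/(27.6 + 4.116) = 0.9408 V.
Stage 2 is unloaded, so V_B = V_A · R4/(R3+R4) = 0.9408 × 10.3/16.35 = 0.5927 V.

V_B ≈ 0.593 V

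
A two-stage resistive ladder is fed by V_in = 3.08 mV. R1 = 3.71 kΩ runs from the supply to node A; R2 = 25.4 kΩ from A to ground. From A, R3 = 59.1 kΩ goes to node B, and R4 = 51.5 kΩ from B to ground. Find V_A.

V_A ≈ 2.61 mV

The second stage (R3 + R4 = 110.6 kΩ) loads node A in parallel with R2.
R2 ‖ (R3+R4) = 20.66 kΩ.
V_A = 3.08 × 20.66/(3.71 + 20.66) = 2.611 mV.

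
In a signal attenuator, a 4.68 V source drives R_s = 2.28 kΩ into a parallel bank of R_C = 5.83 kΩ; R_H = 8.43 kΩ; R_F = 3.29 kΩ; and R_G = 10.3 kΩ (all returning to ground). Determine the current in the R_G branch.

I ≈ 0.176 mA

Combine the parallel branches: R_p = (1/5.83 + 1/8.43 + 1/3.29 + 1/10.3)⁻¹ = 1.447 kΩ.
Node voltage V_A = V_DC · R_p/(R_s + R_p) = 4.68 × 0.3882 = 1.817 V.
I(R_G) = V_A / R_G = 1.817/10.3 = 0.1764 mA.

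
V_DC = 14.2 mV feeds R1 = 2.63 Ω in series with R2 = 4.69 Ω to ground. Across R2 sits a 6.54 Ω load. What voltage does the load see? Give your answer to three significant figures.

V_out ≈ 7.23 mV

First combine the lower leg with the load: R2 ‖ R_L = 2.731 Ω.
Voltage divider with the loaded lower leg: V_out = 14.2 × 2.731/(2.63 + 2.731) = 14.2 × 0.5094 = 7.234 mV.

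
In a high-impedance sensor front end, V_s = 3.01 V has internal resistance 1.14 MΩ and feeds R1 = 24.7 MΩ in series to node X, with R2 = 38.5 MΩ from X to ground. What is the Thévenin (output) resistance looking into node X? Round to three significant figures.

R1' = 1.14 + 24.7 = 25.84 MΩ (source resistance + R1).
Zeroing V_s shorts the top of R1' to ground, so R_th = R1' ‖ R2 = 15.46 MΩ.

R_th ≈ 15.5 MΩ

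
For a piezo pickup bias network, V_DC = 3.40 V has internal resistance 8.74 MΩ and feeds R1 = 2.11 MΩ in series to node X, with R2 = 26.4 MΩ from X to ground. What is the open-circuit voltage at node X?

R1' = 8.74 + 2.11 = 10.85 MΩ (source resistance + R1).
Open-circuit (no load on X): V_th = V_DC · R2/(R1' + R2) = 3.40 × 26.4/(10.85 + 26.4) = 2.410 V.

V_th ≈ 2.41 V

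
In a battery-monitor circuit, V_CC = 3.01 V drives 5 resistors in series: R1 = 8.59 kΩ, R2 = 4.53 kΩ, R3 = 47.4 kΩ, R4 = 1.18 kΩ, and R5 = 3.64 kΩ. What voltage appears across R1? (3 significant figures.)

Total series resistance ΣR = 8.59 + 4.53 + 47.4 + 1.18 + 3.64 = 65.34 kΩ.
V = V_CC · R/ΣR = 3.01 × 0.1315 = 0.3957 V.

V ≈ 0.396 V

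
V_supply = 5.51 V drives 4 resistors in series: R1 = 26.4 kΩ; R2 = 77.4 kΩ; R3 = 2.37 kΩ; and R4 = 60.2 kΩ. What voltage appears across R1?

V ≈ 0.874 V

Series total: ΣR = 26.4 + 77.4 + 2.37 + 60.2 = 166.4 kΩ.
By the voltage-divider rule, V = 5.51 × 26.40/166.4 = 0.8743 V.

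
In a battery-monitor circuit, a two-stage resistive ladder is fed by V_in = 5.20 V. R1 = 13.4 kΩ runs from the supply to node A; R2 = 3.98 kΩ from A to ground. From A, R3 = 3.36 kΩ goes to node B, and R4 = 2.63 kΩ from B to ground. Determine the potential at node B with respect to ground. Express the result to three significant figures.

The second stage (R3 + R4 = 5.990 kΩ) loads node A in parallel with R2.
R2 ‖ (R3+R4) = 2.391 kΩ.
First divider: V_A = V_in · 2.391/(13.4 + 2.391) = 0.7874 V.
Stage 2 is unloaded, so V_B = V_A · R4/(R3+R4) = 0.7874 × 2.63/5.990 = 0.3457 V.

V_B ≈ 0.346 V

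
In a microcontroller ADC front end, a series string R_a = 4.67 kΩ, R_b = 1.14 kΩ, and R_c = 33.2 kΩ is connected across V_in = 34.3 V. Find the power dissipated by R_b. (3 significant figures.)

The common current is I = 34.3/39.01 = 0.8793 mA.
P = I²R = 0.7731 × 1.14 = 0.8813 mW.

P ≈ 0.881 mW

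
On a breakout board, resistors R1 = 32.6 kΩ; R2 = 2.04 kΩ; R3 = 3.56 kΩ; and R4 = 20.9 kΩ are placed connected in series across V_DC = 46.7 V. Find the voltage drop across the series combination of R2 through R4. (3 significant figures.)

Series total: ΣR = 32.6 + 2.04 + 3.56 + 20.9 = 59.10 kΩ.
R_{R2..R4} = 2.04 + 3.56 + 20.9 = 26.50 kΩ.
By the voltage-divider rule, V = 46.7 × 26.50/59.10 = 20.94 V.

V ≈ 20.9 V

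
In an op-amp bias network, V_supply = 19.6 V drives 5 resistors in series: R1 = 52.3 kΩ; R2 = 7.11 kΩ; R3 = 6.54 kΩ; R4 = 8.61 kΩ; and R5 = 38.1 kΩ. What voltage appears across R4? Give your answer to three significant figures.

Total series resistance ΣR = 52.3 + 7.11 + 6.54 + 8.61 + 38.1 = 112.7 kΩ.
Voltage divider: V = V_supply · (8.610 / 112.7) = 19.6 × 0.07642 = 1.498 V.

V ≈ 1.50 V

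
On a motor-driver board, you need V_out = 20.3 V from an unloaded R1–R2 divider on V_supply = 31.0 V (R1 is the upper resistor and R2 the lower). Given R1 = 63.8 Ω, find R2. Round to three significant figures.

R2 ≈ 121 Ω

The divider ratio is R2/(R1+R2) = 20.3/31.0 = 0.6548.
So R2 = R1 · V_out/(V_supply − V_out) = 63.8 × 20.3/(31.0 − 20.3) = 63.8 × 1.897 = 121.0 Ω.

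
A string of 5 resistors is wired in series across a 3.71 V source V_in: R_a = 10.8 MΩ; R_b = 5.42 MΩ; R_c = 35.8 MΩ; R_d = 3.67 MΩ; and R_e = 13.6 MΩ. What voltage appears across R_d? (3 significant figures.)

V ≈ 0.197 V

Series total: ΣR = 10.8 + 5.42 + 35.8 + 3.67 + 13.6 = 69.29 MΩ.
Voltage divider: V = V_in · (3.670 / 69.29) = 3.71 × 0.05297 = 0.1965 V.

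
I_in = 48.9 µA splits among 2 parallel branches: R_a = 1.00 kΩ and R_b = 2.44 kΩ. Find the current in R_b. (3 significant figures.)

With just two branches, the current splits inversely with resistance.
So I = 48.9 × 1.00/3.440 = 14.22 µA.

I ≈ 14.2 µA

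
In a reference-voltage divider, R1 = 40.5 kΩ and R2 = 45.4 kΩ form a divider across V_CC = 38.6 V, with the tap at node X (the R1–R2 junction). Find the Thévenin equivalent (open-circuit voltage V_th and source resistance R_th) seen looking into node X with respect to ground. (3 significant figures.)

V_th is the unloaded tap voltage: V_CC · R2/(R1+R2) = 38.6 × 0.5285 = 20.40 V.
With V_CC suppressed (replaced by a short), R_th = R1 ‖ R2 = (40.50 × 45.4)/(40.50 + 45.4) = 21.41 kΩ.

V_th ≈ 20.4 V, R_th ≈ 21.4 kΩ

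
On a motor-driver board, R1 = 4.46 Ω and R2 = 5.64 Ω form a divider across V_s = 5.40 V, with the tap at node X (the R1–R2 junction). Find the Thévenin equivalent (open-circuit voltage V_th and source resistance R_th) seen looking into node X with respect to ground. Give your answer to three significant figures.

V_th ≈ 3.02 V, R_th ≈ 2.49 Ω

V_th is the unloaded tap voltage: V_s · R2/(R1+R2) = 5.40 × 0.5584 = 3.015 V.
Looking into X with the source shorted: R_th = R1·R2/(R1+R2) = 4.460 × 5.64/10.10 = 2.491 Ω.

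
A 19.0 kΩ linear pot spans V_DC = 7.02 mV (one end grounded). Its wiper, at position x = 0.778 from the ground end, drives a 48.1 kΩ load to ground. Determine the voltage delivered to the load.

V_out ≈ 5.11 mV

Lower segment x·R_p = 14.78 kΩ; upper segment (1−x)·R_p = 4.218 kΩ.
R_L loads the lower segment: effective lower R = 11.31 kΩ.
V_out = 7.02 × 11.31/(4.218 + 11.31) = 5.113 mV.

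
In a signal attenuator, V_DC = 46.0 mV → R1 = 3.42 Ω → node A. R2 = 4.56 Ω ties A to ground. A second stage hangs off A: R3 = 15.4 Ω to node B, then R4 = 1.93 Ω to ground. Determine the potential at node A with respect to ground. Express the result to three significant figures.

Node A sees R2 in parallel with the series input of stage 2, R3 + R4 = 17.33 Ω.
Effective lower resistance at A: R2 ‖ 17.33 = 3.610 Ω.
So V_A = 46.0 × 0.5135 = 23.62 mV.

V_A ≈ 23.6 mV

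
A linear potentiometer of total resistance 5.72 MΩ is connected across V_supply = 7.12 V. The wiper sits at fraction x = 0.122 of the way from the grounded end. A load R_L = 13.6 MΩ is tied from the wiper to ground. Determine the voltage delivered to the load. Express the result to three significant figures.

Lower segment x·R_p = 0.6978 MΩ; upper segment (1−x)·R_p = 5.022 MΩ.
Lower segment in parallel with the load: 0.6978 ‖ 13.6 = 0.6638 MΩ.
Loaded-divider output: V_out = 7.12 × 0.1167 = 0.8312 V.
(Unloaded: V_out = x·V_supply = 0.869 V.)

V_out ≈ 0.831 V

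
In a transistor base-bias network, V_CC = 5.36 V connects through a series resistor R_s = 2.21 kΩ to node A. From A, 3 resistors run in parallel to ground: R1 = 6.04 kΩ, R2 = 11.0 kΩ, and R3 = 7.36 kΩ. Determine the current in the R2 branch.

I ≈ 0.261 mA

Combine the parallel branches: R_p = (1/6.04 + 1/11.0 + 1/7.36)⁻¹ = 2.549 kΩ.
V_A by voltage divider: V_A = 5.36 × 2.549/(2.21 + 2.549) = 2.871 V.
Branch current I = V_A/R2 = 2.871/11.0 = 0.2610 mA.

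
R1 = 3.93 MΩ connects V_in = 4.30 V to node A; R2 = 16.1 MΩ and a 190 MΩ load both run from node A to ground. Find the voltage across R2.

R2 ‖ R_L = (16.1 × 190)/(16.1 + 190) = 14.84 MΩ.
Now apply the divider: V_out = 4.30 × 0.7906 = 3.400 V.

V_out ≈ 3.40 V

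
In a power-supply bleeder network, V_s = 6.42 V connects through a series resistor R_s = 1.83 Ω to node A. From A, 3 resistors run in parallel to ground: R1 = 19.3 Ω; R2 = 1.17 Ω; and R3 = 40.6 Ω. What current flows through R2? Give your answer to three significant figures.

I ≈ 2.03 A

Equivalent of the parallel group: R_p = 1.074 Ω.
V_A by voltage divider: V_A = 6.42 × 1.074/(1.83 + 1.074) = 2.374 V.
I(R2) = V_A / R2 = 2.374/1.17 = 2.029 A.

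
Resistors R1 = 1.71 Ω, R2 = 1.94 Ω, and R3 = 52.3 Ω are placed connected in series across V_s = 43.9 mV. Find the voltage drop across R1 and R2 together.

V ≈ 2.86 mV

Total series resistance ΣR = 1.71 + 1.94 + 52.3 = 55.95 Ω.
R_{R1..R2} = 1.71 + 1.94 = 3.650 Ω.
By the voltage-divider rule, V = 43.9 × 3.650/55.95 = 2.864 mV.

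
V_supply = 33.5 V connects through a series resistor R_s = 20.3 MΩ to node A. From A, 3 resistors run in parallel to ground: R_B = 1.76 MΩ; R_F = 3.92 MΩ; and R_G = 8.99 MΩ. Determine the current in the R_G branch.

Combine the parallel branches: R_p = (1/1.76 + 1/3.92 + 1/8.99)⁻¹ = 1.070 MΩ.
Node voltage V_A = V_supply · R_p/(R_s + R_p) = 33.5 × 0.05007 = 1.677 V.
Branch current I = V_A/R_G = 1.677/8.99 = 0.1866 µA.
(Check via current divider: I_total = 1.568 µA; share G_k/ΣG = 0.1190 → same result.)

I ≈ 0.187 µA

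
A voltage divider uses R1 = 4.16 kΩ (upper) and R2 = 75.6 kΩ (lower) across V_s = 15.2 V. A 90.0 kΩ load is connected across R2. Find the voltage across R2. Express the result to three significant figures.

First combine the lower leg with the load: R2 ‖ R_L = 41.09 kΩ.
Now apply the divider: V_out = 15.2 × 0.9081 = 13.80 V.

V_out ≈ 13.8 V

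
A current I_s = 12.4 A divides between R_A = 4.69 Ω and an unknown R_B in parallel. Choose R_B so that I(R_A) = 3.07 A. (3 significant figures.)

R_B ≈ 1.54 Ω

Two-branch current divider: I_A = I_s · R_B/(R_A + R_B).
With f = 0.2476, R_B = R_A · f/(1−f) = 4.69 × 0.3290 = 1.543 Ω.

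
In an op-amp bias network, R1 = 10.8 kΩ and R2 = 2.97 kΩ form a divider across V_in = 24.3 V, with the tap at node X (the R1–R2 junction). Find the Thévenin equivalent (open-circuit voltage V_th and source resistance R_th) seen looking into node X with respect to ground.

V_th ≈ 5.24 V, R_th ≈ 2.33 kΩ

V_th is the unloaded tap voltage: V_in · R2/(R1+R2) = 24.3 × 0.2157 = 5.241 V.
Looking into X with the source shorted: R_th = R1·R2/(R1+R2) = 10.80 × 2.97/13.77 = 2.329 kΩ.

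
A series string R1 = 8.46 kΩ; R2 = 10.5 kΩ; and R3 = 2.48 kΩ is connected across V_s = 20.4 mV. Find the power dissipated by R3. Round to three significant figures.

The common current is I = 20.4/21.44 = 0.9515 µA.
P = I²R = 0.9053 × 2.48 = 2.245 nW.

P ≈ 2.25 nW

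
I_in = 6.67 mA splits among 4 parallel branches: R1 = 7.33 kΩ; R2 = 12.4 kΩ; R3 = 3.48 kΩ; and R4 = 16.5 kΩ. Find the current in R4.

Conductances: ΣG = 1/7.33 + 1/12.4 + 1/3.48 + 1/16.5 = 0.5650 (1/kΩ).
Current divider: I(R4) = I_in · G_k/ΣG = 6.67 × (0.06061/0.5650) = 6.67 × 0.1073 = 0.7154 mA.

I ≈ 0.715 mA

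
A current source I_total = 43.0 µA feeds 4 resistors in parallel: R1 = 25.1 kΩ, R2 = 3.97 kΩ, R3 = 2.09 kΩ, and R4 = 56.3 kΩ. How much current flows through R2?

Total conductance ΣG = 1/25.1 + 1/3.97 + 1/2.09 + 1/56.3 = 0.7880 (units of 1/kΩ).
Current divider: I(R2) = I_total · G_k/ΣG = 43.0 × (0.2519/0.7880) = 43.0 × 0.3197 = 13.75 µA.

I ≈ 13.7 µA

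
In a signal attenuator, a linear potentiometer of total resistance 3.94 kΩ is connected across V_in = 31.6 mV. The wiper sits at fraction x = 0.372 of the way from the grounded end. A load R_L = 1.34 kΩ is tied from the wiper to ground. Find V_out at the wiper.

The pot divides into 2.474 kΩ above the wiper and 1.466 kΩ below.
R_L loads the lower segment: effective lower R = 0.7000 kΩ.
Then V_out = V_in · 0.7000/(2.474 + 0.7000) = 6.969 mV.

V_out ≈ 6.97 mV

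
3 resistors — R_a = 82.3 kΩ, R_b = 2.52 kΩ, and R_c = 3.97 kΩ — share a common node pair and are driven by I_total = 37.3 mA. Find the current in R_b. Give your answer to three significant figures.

I ≈ 22.4 mA

ΣG = 1/82.3 + 1/2.52 + 1/3.97 = 0.6609.
Current divider: I(R_b) = I_total · G_k/ΣG = 37.3 × (0.3968/0.6609) = 37.3 × 0.6005 = 22.40 mA.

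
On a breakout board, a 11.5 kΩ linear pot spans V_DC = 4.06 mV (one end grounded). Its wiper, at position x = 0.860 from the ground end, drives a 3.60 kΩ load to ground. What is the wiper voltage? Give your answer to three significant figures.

V_out ≈ 2.52 mV

Split the track: R_lower = x·R_p = 9.890 kΩ, R_upper = (1−x)·R_p = 1.610 kΩ.
R_L loads the lower segment: effective lower R = 2.639 kΩ.
V_out = 4.06 × 2.639/(1.610 + 2.639) = 2.522 mV.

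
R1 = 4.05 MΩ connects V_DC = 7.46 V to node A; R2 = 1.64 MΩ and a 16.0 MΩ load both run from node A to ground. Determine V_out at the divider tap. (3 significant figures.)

V_out ≈ 2.00 V

First combine the lower leg with the load: R2 ‖ R_L = 1.488 MΩ.
Voltage divider with the loaded lower leg: V_out = 7.46 × 1.488/(4.05 + 1.488) = 7.46 × 0.2686 = 2.004 V.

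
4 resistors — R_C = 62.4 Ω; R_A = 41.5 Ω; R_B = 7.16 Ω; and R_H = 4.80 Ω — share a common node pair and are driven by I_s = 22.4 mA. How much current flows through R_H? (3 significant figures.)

Conductances: ΣG = 1/62.4 + 1/41.5 + 1/7.16 + 1/4.80 = 0.3881 (1/Ω).
By the current-divider rule, I = I_s · G_k/ΣG = 22.4 × 0.5368 = 12.02 mA.

I ≈ 12.0 mA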